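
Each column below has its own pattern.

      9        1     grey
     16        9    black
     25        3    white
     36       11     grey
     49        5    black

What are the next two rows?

64  13  white; 81  7  grey

For the first component, perfect squares: 3², 4², 5², …: 9, 16, 25, 36, 49 → 64 → 81.
Second component — alternating steps +8, −6, +8, −6, …: 1, 9, 3, 11, 5 → 13 → 7.
For the shade, repeats grey → black → white: grey, black, white, grey, black → white → grey.
Putting the parts together: 64  13  white and then 81  7  grey.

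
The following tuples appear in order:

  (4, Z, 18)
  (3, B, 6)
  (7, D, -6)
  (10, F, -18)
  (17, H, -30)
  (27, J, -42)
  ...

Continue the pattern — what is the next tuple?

First entry: each term is the sum of the two before it, so 4, 3, 7, 10, 17, 27 → 44.
Letter — letters move forward 2 places in the alphabet, wrapping Z→A: Z, B, D, F, H, J → L.
Third entry goes 18, 6, -6, -18, -30, -42 → -54 (−12 each step).
Putting it together: (44, L, -54).

(44, L, -54)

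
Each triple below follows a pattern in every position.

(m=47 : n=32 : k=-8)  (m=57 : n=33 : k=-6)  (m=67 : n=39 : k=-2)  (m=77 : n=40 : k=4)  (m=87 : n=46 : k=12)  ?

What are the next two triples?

M: 47, 57, 67, 77, 87 → 97 → 107 (+10 each step).
N goes 32, 33, 39, 40, 46 → 47 → 53 (alternating steps +1, +6, +1, +6, …).
K: differences are 2, 4, 6, … (increasing by 2 each time), so -8, -6, -2, 4, 12 → 22 → 34.
So the next two triples are (m=97 : n=47 : k=22) and (m=107 : n=53 : k=34).

(m=97 : n=47 : k=22), (m=107 : n=53 : k=34)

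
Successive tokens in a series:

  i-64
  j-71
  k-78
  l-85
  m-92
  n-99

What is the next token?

o-106

For the letter, letters move forward 1 place in the alphabet: i, j, k, l, m, n → o.
Second component: +7 each step; 64, 71, 78, 85, 92, 99 → 106.
So the next token is o-106.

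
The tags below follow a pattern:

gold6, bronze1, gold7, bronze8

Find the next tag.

gold15

For the rank, alternates gold ↔ bronze: gold, bronze, gold, bronze → gold.
For the second component, each term is the sum of the two before it: 6, 1, 7, 8 → 15.
Combining the parts gives gold15.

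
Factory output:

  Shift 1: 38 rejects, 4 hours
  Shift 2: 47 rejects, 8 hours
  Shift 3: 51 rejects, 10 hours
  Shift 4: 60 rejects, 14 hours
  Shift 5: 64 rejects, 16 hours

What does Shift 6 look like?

73 rejects, 20 hours

Rejects: alternating steps +9, +4, +9, +4, …, so 38, 47, 51, 60, 64 → 73.
Hours goes 4, 8, 10, 14, 16 → 20 (alternating steps +4, +2, +4, +2, …).
So the next row is 73 rejects, 20 hours.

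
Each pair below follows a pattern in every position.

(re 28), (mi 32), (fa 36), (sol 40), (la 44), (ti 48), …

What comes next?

(do 52)

Note goes re, mi, fa, sol, la, ti → do (runs through the solfège scale do→ti).
For the second part, +4 each step: 28, 32, 36, 40, 44, 48 → 52.
Combining the parts gives (do 52).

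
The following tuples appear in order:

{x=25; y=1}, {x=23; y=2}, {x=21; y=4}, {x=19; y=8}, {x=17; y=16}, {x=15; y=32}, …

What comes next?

X goes 25, 23, 21, 19, 17, 15 → 13 (−2 each step).
Y: ×2 each step; 1, 2, 4, 8, 16, 32 → 64.
So the next tuple is {x=13; y=64}.

{x=13; y=64}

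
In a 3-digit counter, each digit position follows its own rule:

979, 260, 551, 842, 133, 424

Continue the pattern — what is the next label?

715

First digit: +3 each step, mod 10; 9, 2, 5, 8, 1, 4 → 7.
Second digit: −1 each step, mod 10, so 7, 6, 5, 4, 3, 2 → 1.
Third digit goes 9, 0, 1, 2, 3, 4 → 5 (+1 each step, mod 10).
Combining the parts gives 715.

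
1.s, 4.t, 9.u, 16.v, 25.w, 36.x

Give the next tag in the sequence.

49.y

First component: 1, 4, 9, 16, 25, 36 → 49 (perfect squares: 1², 2², 3², …).
Letter: letters move forward 1 place in the alphabet; s, t, u, v, w, x → y.
Putting it together: 49.y.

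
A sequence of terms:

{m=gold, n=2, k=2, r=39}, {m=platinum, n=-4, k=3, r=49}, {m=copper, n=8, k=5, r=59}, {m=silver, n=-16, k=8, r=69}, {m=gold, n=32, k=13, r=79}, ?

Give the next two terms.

{m=platinum, n=-64, k=21, r=89}, {m=copper, n=128, k=34, r=99}

For the m, repeats gold → platinum → copper → silver: gold, platinum, copper, silver, gold → platinum → copper.
N: 2, -4, 8, -16, 32 → -64 → 128 (×(-2) each step).
K goes 2, 3, 5, 8, 13 → 21 → 34 (each term is the sum of the two before it).
R: 39, 49, 59, 69, 79 → 89 → 99 (+10 each step).
Putting the parts together: {m=platinum, n=-64, k=21, r=89} and then {m=copper, n=128, k=34, r=99}.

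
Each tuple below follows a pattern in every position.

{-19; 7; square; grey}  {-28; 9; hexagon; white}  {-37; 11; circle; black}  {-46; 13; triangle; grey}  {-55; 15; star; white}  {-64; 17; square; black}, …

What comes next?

First entry: −9 each step; -19, -28, -37, -46, -55, -64 → -73.
Second entry: +2 each step; 7, 9, 11, 13, 15, 17 → 19.
Shape goes square, hexagon, circle, triangle, star, square → hexagon (repeats square → hexagon → circle → triangle → star).
Shade goes grey, white, black, grey, white, black → grey (repeats grey → white → black).
Combining the parts gives {-73; 19; hexagon; grey}.

{-73; 19; hexagon; grey}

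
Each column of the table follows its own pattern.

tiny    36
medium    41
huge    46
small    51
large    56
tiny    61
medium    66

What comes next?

huge  71

Size: tiny, medium, huge, small, large, tiny, medium → huge (repeats tiny → medium → huge → small → large).
Second component: +5 each step; 36, 41, 46, 51, 56, 61, 66 → 71.
Putting it together: huge  71.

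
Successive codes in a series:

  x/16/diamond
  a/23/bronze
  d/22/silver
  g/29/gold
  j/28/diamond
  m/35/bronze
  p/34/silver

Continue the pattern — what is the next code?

Letter: letters move forward 3 places in the alphabet, wrapping Z→A, so x, a, d, g, j, m, p → s.
Second component — alternating steps +7, −1, +7, −1, …: 16, 23, 22, 29, 28, 35, 34 → 41.
Rank: repeats diamond → bronze → silver → gold, so diamond, bronze, silver, gold, diamond, bronze, silver → gold.
Putting it together: s/41/gold.

s/41/gold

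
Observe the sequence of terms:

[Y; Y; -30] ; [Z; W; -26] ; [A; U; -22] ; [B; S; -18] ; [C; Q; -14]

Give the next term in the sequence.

First letter: letters move forward 1 place in the alphabet, wrapping Z→A; Y, Z, A, B, C → D.
Second letter goes Y, W, U, S, Q → O (letters move back 2 places in the alphabet).
Third entry — +4 each step: -30, -26, -22, -18, -14 → -10.
Combining the parts gives [D; O; -10].

[D; O; -10]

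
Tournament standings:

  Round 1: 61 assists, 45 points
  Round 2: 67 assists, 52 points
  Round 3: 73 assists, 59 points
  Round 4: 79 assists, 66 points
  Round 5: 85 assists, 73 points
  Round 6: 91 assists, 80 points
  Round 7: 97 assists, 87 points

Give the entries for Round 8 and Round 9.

Assists — +6 each step: 61, 67, 73, 79, 85, 91, 97 → 103 → 109.
Points: +7 each step, so 45, 52, 59, 66, 73, 80, 87 → 94 → 101.
So the next two rows are 103 assists, 94 points and 109 assists, 101 points.

103 assists, 94 points; 109 assists, 101 points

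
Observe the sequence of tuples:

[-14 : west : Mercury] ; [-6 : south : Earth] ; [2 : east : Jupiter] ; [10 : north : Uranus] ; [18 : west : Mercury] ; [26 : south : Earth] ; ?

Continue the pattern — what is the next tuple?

First entry: -14, -6, 2, 10, 18, 26 → 34 (+8 each step).
Direction: repeats west → south → east → north; west, south, east, north, west, south → east.
Planet: repeats Mercury → Earth → Jupiter → Uranus, so Mercury, Earth, Jupiter, Uranus, Mercury, Earth → Jupiter.
Combining the parts gives [34 : east : Jupiter].

[34 : east : Jupiter]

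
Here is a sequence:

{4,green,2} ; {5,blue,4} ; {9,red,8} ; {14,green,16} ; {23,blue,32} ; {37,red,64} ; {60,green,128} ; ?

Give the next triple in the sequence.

For the first coordinate, each term is the sum of the two before it: 4, 5, 9, 14, 23, 37, 60 → 97.
Colour: repeats green → blue → red, so green, blue, red, green, blue, red, green → blue.
Third coordinate goes 2, 4, 8, 16, 32, 64, 128 → 256 (×2 each step).
So the next triple is {97,blue,256}.

{97,blue,256}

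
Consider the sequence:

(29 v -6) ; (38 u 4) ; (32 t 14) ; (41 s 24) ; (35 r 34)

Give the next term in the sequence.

First coordinate: alternating steps +9, −6, +9, −6, …; 29, 38, 32, 41, 35 → 44.
Letter: letters move back 1 place in the alphabet, so v, u, t, s, r → q.
Third coordinate — +10 each step: -6, 4, 14, 24, 34 → 44.
So the next term is (44 q 44).

(44 q 44)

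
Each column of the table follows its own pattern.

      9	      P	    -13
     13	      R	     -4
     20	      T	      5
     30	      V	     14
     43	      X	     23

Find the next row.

First component: 9, 13, 20, 30, 43 → 59 (differences are 4, 7, 10, … (increasing by 3 each time)).
For the letter, letters move forward 2 places in the alphabet: P, R, T, V, X → Z.
Third component goes -13, -4, 5, 14, 23 → 32 (+9 each step).
Combining the parts gives 59  Z  32.

59  Z  32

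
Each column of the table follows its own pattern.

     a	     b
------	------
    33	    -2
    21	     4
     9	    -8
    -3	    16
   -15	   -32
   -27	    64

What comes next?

Column a: −12 each step, so 33, 21, 9, -3, -15, -27 → -39.
Column b: ×(-2) each step, so -2, 4, -8, 16, -32, 64 → -128.
Putting it together: -39  -128.

-39  -128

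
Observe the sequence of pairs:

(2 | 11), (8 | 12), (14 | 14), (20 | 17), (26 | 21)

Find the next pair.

(32 | 26)

First entry goes 2, 8, 14, 20, 26 → 32 (+6 each step).
For the second entry, differences are 1, 2, 3, … (increasing by 1 each time): 11, 12, 14, 17, 21 → 26.
Combining the parts gives (32 | 26).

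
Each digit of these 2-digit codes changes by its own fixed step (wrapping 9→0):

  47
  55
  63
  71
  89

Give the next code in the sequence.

97

For the first digit, +1 each step, mod 10: 4, 5, 6, 7, 8 → 9.
Second digit: −2 each step, mod 10, so 7, 5, 3, 1, 9 → 7.
So the next code is 97.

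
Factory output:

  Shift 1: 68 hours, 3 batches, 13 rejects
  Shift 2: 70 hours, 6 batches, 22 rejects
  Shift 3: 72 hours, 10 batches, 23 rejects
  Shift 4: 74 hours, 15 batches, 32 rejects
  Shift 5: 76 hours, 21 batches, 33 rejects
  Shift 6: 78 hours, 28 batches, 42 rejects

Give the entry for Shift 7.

Hours: +2 each step, so 68, 70, 72, 74, 76, 78 → 80.
For the batches, differences are 3, 4, 5, … (increasing by 1 each time): 3, 6, 10, 15, 21, 28 → 36.
Rejects: 13, 22, 23, 32, 33, 42 → 43 (alternating steps +9, +1, +9, +1, …).
Combining the parts gives 80 hours, 36 batches, 43 rejects.

80 hours, 36 batches, 43 rejects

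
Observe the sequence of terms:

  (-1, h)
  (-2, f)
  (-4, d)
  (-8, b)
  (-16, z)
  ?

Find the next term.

First value: -1, -2, -4, -8, -16 → -32 (×2 each step).
For the letter, letters move back 2 places in the alphabet, wrapping A→Z: h, f, d, b, z → x.
Putting it together: (-32, x).

(-32, x)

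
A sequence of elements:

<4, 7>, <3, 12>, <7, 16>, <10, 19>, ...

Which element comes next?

<17, 21>

For the first value, each term is the sum of the two before it: 4, 3, 7, 10 → 17.
Second value goes 7, 12, 16, 19 → 21 (differences are 5, 4, 3, … (decreasing by 1 each time)).
So the next element is <17, 21>.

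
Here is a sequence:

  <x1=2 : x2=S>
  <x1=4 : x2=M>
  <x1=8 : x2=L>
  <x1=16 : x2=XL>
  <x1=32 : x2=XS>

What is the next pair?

<x1=64 : x2=S>

For the x1, ×2 each step: 2, 4, 8, 16, 32 → 64.
For the x2, runs through clothing sizes XS→XL: S, M, L, XL, XS → S.
Putting it together: <x1=64 : x2=S>.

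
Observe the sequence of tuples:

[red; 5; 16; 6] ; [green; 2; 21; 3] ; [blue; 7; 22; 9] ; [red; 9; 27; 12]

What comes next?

[green; 16; 28; 21]

Colour goes red, green, blue, red → green (repeats red → green → blue).
For the second component, each term is the sum of the two before it: 5, 2, 7, 9 → 16.
For the third component, alternating steps +5, +1, +5, +1, …: 16, 21, 22, 27 → 28.
Fourth component goes 6, 3, 9, 12 → 21 (each term is the sum of the two before it).
So the next tuple is [green; 16; 28; 21].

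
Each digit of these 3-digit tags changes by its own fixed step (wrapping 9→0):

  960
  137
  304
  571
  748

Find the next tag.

First digit: +2 each step, mod 10, so 9, 1, 3, 5, 7 → 9.
Second digit goes 6, 3, 0, 7, 4 → 1 (−3 each step, mod 10).
Third digit: 0, 7, 4, 1, 8 → 5 (−3 each step, mod 10).
So the next tag is 915.

915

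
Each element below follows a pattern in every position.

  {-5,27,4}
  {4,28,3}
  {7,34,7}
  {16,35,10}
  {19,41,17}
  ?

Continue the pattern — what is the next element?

First coordinate: alternating steps +9, +3, +9, +3, …; -5, 4, 7, 16, 19 → 28.
Second coordinate goes 27, 28, 34, 35, 41 → 42 (alternating steps +1, +6, +1, +6, …).
Third coordinate: each term is the sum of the two before it; 4, 3, 7, 10, 17 → 27.
So the next element is {28,42,27}.

{28,42,27}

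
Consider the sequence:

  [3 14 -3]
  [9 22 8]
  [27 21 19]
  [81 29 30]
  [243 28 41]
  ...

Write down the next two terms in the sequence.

First component goes 3, 9, 27, 81, 243 → 729 → 2187 (×3 each step).
Second component — alternating steps +8, −1, +8, −1, …: 14, 22, 21, 29, 28 → 36 → 35.
Third component: -3, 8, 19, 30, 41 → 52 → 63 (+11 each step).
So the next two terms are [729 36 52] and [2187 35 63].

[729 36 52], [2187 35 63]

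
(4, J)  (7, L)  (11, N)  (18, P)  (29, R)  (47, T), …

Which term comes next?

First coordinate: 4, 7, 11, 18, 29, 47 → 76 (each term is the sum of the two before it).
Letter goes J, L, N, P, R, T → V (letters move forward 2 places in the alphabet).
Combining the parts gives (76, V).

(76, V)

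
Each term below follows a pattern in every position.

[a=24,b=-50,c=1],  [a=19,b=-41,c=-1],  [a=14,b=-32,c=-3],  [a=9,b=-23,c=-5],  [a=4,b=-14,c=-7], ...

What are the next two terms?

[a=-1,b=-5,c=-9], [a=-6,b=4,c=-11]

A: 24, 19, 14, 9, 4 → -1 → -6 (−5 each step).
B: -50, -41, -32, -23, -14 → -5 → 4 (+9 each step).
C — −2 each step: 1, -1, -3, -5, -7 → -9 → -11.
So the next two terms are [a=-1,b=-5,c=-9] and [a=-6,b=4,c=-11].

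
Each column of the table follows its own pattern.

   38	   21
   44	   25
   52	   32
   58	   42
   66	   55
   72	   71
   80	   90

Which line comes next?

First component: alternating steps +6, +8, +6, +8, …; 38, 44, 52, 58, 66, 72, 80 → 86.
Second component: 21, 25, 32, 42, 55, 71, 90 → 112 (differences are 4, 7, 10, … (increasing by 3 each time)).
So the next line is 86  112.

86  112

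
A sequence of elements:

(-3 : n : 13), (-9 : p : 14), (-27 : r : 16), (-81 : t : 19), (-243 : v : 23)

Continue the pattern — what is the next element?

(-729 : x : 28)

First coordinate — ×3 each step: -3, -9, -27, -81, -243 → -729.
Letter goes n, p, r, t, v → x (letters move forward 2 places in the alphabet).
Third coordinate: differences are 1, 2, 3, … (increasing by 1 each time), so 13, 14, 16, 19, 23 → 28.
Putting it together: (-729 : x : 28).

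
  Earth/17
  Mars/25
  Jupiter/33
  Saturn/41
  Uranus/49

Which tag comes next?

Neptune/57

For the planet, runs through the planets Mercury→Neptune: Earth, Mars, Jupiter, Saturn, Uranus → Neptune.
Second component: 17, 25, 33, 41, 49 → 57 (+8 each step).
Putting it together: Neptune/57.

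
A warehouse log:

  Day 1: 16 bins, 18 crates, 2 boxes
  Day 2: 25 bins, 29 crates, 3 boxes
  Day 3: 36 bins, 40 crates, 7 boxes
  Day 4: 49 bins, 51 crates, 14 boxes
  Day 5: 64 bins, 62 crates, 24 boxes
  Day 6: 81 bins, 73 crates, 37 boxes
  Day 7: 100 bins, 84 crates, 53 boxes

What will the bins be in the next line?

Bins — perfect squares: 4², 5², 6², …: 16, 25, 36, 49, 64, 81, 100 → 121.
Crates — +11 each step: 18, 29, 40, 51, 62, 73, 84 → 95.
Boxes goes 2, 3, 7, 14, 24, 37, 53 → 72 (differences are 1, 4, 7, … (increasing by 3 each time)).

121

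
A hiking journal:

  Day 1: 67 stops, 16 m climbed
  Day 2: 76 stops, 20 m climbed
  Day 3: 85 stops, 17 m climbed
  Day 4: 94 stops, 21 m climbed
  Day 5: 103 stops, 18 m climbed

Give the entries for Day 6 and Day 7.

Stops: 67, 76, 85, 94, 103 → 112 → 121 (+9 each step).
M climbed — alternating steps +4, −3, +4, −3, …: 16, 20, 17, 21, 18 → 22 → 19.
Putting the parts together: 112 stops, 22 m climbed and then 121 stops, 19 m climbed.

112 stops, 22 m climbed; 121 stops, 19 m climbed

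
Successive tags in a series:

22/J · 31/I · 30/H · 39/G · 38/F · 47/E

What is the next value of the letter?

Letter: J, I, H, G, F, E → D (letters move back 1 place in the alphabet).

D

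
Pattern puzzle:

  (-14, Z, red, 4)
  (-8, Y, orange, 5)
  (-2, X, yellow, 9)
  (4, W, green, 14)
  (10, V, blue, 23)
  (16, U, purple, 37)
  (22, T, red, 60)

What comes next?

(28, S, orange, 97)

First coordinate: +6 each step; -14, -8, -2, 4, 10, 16, 22 → 28.
Letter: letters move back 1 place in the alphabet, so Z, Y, X, W, V, U, T → S.
Colour: repeats red → orange → yellow → green → blue → purple; red, orange, yellow, green, blue, purple, red → orange.
Fourth coordinate goes 4, 5, 9, 14, 23, 37, 60 → 97 (each term is the sum of the two before it).
So the next 4-tuple is (28, S, orange, 97).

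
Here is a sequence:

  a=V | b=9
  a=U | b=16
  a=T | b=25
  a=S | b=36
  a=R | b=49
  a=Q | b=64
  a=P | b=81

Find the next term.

a=O | b=100

A — letters move back 1 place in the alphabet: V, U, T, S, R, Q, P → O.
B: 9, 16, 25, 36, 49, 64, 81 → 100 (perfect squares: 3², 4², 5², …).
Combining the parts gives a=O | b=100.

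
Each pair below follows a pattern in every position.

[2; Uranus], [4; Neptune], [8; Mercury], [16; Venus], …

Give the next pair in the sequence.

[32; Earth]

First value: ×2 each step; 2, 4, 8, 16 → 32.
Planet: runs through the planets Mercury→Neptune, so Uranus, Neptune, Mercury, Venus → Earth.
Putting it together: [32; Earth].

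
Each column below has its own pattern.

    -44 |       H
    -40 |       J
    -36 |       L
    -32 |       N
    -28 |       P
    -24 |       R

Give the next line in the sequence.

First component: -44, -40, -36, -32, -28, -24 → -20 (+4 each step).
Letter — letters move forward 2 places in the alphabet: H, J, L, N, P, R → T.
So the next line is -20  T.

-20  T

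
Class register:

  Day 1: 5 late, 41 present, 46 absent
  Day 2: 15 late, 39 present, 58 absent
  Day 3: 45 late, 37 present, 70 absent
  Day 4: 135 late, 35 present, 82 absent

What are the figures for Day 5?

Late: 5, 15, 45, 135 → 405 (×3 each step).
For the present, −2 each step: 41, 39, 37, 35 → 33.
Absent: +12 each step, so 46, 58, 70, 82 → 94.
Combining the parts gives 405 late, 33 present, 94 absent.

405 late, 33 present, 94 absent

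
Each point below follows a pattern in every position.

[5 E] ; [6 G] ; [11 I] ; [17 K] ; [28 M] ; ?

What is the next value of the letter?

O

Letter: letters move forward 2 places in the alphabet; E, G, I, K, M → O.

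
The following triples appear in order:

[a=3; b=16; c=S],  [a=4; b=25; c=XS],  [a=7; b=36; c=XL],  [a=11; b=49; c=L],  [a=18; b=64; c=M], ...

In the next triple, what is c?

C — runs backward through clothing sizes XS→XL: S, XS, XL, L, M → S.

S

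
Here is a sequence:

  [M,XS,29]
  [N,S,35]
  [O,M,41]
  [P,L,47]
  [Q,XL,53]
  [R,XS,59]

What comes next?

[S,S,65]

Letter: letters move forward 1 place in the alphabet; M, N, O, P, Q, R → S.
Size — repeats XS → S → M → L → XL: XS, S, M, L, XL, XS → S.
Third component — +6 each step: 29, 35, 41, 47, 53, 59 → 65.
Putting it together: [S,S,65].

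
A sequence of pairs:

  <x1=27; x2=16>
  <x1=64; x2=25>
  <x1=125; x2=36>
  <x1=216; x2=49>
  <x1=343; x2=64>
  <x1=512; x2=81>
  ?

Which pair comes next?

X1: perfect cubes: 3³, 4³, 5³, …; 27, 64, 125, 216, 343, 512 → 729.
X2: 16, 25, 36, 49, 64, 81 → 100 (perfect squares: 4², 5², 6², …).
So the next pair is <x1=729; x2=100>.

<x1=729; x2=100>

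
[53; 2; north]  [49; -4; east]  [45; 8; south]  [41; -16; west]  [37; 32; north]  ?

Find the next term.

First entry — −4 each step: 53, 49, 45, 41, 37 → 33.
Second entry: 2, -4, 8, -16, 32 → -64 (×(-2) each step).
Direction: north, east, south, west, north → east (repeats north → east → south → west).
Combining the parts gives [33; -64; east].

[33; -64; east]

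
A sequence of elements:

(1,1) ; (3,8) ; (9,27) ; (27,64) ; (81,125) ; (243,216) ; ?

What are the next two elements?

(729,343), (2187,512)

For the first entry, ×3 each step: 1, 3, 9, 27, 81, 243 → 729 → 2187.
Second entry: perfect cubes: 1³, 2³, 3³, …; 1, 8, 27, 64, 125, 216 → 343 → 512.
So the next two elements are (729,343) and (2187,512).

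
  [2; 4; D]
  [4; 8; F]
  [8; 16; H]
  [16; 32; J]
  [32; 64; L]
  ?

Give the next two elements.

[64; 128; N], [128; 256; P]

First part goes 2, 4, 8, 16, 32 → 64 → 128 (×2 each step).
For the second part, ×2 each step: 4, 8, 16, 32, 64 → 128 → 256.
Letter: D, F, H, J, L → N → P (letters move forward 2 places in the alphabet).
Putting the parts together: [64; 128; N] and then [128; 256; P].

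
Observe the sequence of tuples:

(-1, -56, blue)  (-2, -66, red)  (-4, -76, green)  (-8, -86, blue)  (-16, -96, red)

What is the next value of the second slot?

Second slot — −10 each step: -56, -66, -76, -86, -96 → -106.

-106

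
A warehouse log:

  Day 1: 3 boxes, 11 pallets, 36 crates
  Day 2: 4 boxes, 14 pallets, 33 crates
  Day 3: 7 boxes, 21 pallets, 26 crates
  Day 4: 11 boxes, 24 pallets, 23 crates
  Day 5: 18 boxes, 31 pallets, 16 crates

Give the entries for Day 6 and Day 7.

29 boxes, 34 pallets, 13 crates; 47 boxes, 41 pallets, 6 crates

Boxes — each term is the sum of the two before it: 3, 4, 7, 11, 18 → 29 → 47.
Pallets goes 11, 14, 21, 24, 31 → 34 → 41 (alternating steps +3, +7, +3, +7, …).
For the crates, together with the pallets always sums to 47: 36, 33, 26, 23, 16 → 13 → 6.
So the next two records are 29 boxes, 34 pallets, 13 crates and 47 boxes, 41 pallets, 6 crates.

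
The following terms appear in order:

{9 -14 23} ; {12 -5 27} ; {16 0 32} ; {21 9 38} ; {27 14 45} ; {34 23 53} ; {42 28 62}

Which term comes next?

First value: 9, 12, 16, 21, 27, 34, 42 → 51 (differences are 3, 4, 5, … (increasing by 1 each time)).
For the second value, alternating steps +9, +5, +9, +5, …: -14, -5, 0, 9, 14, 23, 28 → 37.
Third value: 23, 27, 32, 38, 45, 53, 62 → 72 (differences are 4, 5, 6, … (increasing by 1 each time)).
Putting it together: {51 37 72}.

{51 37 72}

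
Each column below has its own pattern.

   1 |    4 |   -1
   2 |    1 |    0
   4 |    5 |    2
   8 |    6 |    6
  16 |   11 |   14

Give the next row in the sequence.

32  17  30

First component — ×2 each step: 1, 2, 4, 8, 16 → 32.
Second component goes 4, 1, 5, 6, 11 → 17 (each term is the sum of the two before it).
Third component — always 2 less than the first component: -1, 0, 2, 6, 14 → 30.
So the next row is 32  17  30.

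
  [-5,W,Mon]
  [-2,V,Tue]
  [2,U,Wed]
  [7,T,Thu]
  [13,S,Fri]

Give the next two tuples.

[20,R,Sat], [28,Q,Sun]

For the first slot, differences are 3, 4, 5, … (increasing by 1 each time): -5, -2, 2, 7, 13 → 20 → 28.
Letter: letters move back 1 place in the alphabet, so W, V, U, T, S → R → Q.
Day: runs through the weekdays Mon→Sun, so Mon, Tue, Wed, Thu, Fri → Sat → Sun.
Putting the parts together: [20,R,Sat] and then [28,Q,Sun].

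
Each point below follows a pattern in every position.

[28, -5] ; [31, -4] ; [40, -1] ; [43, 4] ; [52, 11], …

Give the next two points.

First component: alternating steps +3, +9, +3, +9, …; 28, 31, 40, 43, 52 → 55 → 64.
Second component — differences are 1, 3, 5, … (increasing by 2 each time): -5, -4, -1, 4, 11 → 20 → 31.
Putting the parts together: [55, 20] and then [64, 31].

[55, 20], [64, 31]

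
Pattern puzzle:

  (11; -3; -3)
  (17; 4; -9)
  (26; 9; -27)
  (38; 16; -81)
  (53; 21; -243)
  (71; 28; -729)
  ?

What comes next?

First coordinate goes 11, 17, 26, 38, 53, 71 → 92 (differences are 6, 9, 12, … (increasing by 3 each time)).
Second coordinate: -3, 4, 9, 16, 21, 28 → 33 (alternating steps +7, +5, +7, +5, …).
Third coordinate: ×3 each step; -3, -9, -27, -81, -243, -729 → -2187.
Combining the parts gives (92; 33; -2187).

(92; 33; -2187)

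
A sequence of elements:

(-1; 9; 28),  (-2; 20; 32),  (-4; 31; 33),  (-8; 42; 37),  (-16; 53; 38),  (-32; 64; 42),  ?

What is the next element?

First value goes -1, -2, -4, -8, -16, -32 → -64 (×2 each step).
Second value: +11 each step, so 9, 20, 31, 42, 53, 64 → 75.
Third value goes 28, 32, 33, 37, 38, 42 → 43 (alternating steps +4, +1, +4, +1, …).
So the next element is (-64; 75; 43).

(-64; 75; 43)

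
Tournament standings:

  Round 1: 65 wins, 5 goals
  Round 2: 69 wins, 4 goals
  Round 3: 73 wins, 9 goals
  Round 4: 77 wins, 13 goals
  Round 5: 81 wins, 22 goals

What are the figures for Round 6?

Wins: 65, 69, 73, 77, 81 → 85 (+4 each step).
Goals — each term is the sum of the two before it: 5, 4, 9, 13, 22 → 35.
Putting it together: 85 wins, 35 goals.

85 wins, 35 goals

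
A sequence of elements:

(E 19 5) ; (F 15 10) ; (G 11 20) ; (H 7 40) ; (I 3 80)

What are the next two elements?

Letter: letters move forward 1 place in the alphabet; E, F, G, H, I → J → K.
Second component: 19, 15, 11, 7, 3 → -1 → -5 (−4 each step).
Third component goes 5, 10, 20, 40, 80 → 160 → 320 (×2 each step).
Putting the parts together: (J -1 160) and then (K -5 320).

(J -1 160), (K -5 320)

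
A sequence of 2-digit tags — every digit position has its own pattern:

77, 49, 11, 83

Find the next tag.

55

First digit goes 7, 4, 1, 8 → 5 (−3 each step, mod 10).
Second digit goes 7, 9, 1, 3 → 5 (+2 each step, mod 10).
So the next tag is 55.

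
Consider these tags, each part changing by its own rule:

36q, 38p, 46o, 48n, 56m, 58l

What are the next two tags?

66k, 68j

First component: alternating steps +2, +8, +2, +8, …, so 36, 38, 46, 48, 56, 58 → 66 → 68.
Letter goes q, p, o, n, m, l → k → j (letters move back 1 place in the alphabet).
So the next two tags are 66k and 68j.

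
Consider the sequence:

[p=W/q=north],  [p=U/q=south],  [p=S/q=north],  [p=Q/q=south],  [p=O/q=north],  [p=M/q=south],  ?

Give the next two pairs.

P — letters move back 2 places in the alphabet: W, U, S, Q, O, M → K → I.
Q: alternates north ↔ south; north, south, north, south, north, south → north → south.
So the next two pairs are [p=K/q=north] and [p=I/q=south].

[p=K/q=north], [p=I/q=south]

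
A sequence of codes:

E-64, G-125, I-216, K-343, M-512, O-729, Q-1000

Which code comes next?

S-1331

Letter: E, G, I, K, M, O, Q → S (letters move forward 2 places in the alphabet).
Second component: 64, 125, 216, 343, 512, 729, 1000 → 1331 (perfect cubes: 4³, 5³, 6³, …).
So the next code is S-1331.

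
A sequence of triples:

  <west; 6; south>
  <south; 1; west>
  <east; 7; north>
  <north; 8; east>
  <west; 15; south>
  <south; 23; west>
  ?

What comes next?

<east; 38; north>

First direction: repeats west → south → east → north; west, south, east, north, west, south → east.
For the second component, each term is the sum of the two before it: 6, 1, 7, 8, 15, 23 → 38.
Second direction — repeats south → west → north → east: south, west, north, east, south, west → north.
Combining the parts gives <east; 38; north>.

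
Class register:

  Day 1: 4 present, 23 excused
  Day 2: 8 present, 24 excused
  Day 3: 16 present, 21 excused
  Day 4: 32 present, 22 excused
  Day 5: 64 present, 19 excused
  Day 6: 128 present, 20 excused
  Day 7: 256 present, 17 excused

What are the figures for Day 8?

512 present, 18 excused

Present: 4, 8, 16, 32, 64, 128, 256 → 512 (×2 each step).
Excused goes 23, 24, 21, 22, 19, 20, 17 → 18 (alternating steps +1, −3, +1, −3, …).
So the next record is 512 present, 18 excused.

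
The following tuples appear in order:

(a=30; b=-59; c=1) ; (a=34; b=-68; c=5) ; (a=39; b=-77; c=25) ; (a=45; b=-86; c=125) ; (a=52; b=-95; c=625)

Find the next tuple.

(a=60; b=-104; c=3125)

A: differences are 4, 5, 6, … (increasing by 1 each time); 30, 34, 39, 45, 52 → 60.
B — −9 each step: -59, -68, -77, -86, -95 → -104.
C: ×5 each step, so 1, 5, 25, 125, 625 → 3125.
So the next tuple is (a=60; b=-104; c=3125).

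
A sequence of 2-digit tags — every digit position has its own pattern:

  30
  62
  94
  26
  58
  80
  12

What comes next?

First digit — +3 each step, mod 10: 3, 6, 9, 2, 5, 8, 1 → 4.
Second digit: +2 each step, mod 10, so 0, 2, 4, 6, 8, 0, 2 → 4.
Putting it together: 44.

44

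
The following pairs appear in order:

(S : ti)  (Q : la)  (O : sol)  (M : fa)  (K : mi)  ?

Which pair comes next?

(I : re)

Letter — letters move back 2 places in the alphabet: S, Q, O, M, K → I.
Note: runs backward through the solfège scale do→ti; ti, la, sol, fa, mi → re.
Putting it together: (I : re).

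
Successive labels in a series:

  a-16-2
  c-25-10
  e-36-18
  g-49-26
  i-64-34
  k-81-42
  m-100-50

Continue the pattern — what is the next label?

o-121-58

Letter — letters move forward 2 places in the alphabet: a, c, e, g, i, k, m → o.
For the second component, perfect squares: 4², 5², 6², …: 16, 25, 36, 49, 64, 81, 100 → 121.
Third component: +8 each step; 2, 10, 18, 26, 34, 42, 50 → 58.
So the next label is o-121-58.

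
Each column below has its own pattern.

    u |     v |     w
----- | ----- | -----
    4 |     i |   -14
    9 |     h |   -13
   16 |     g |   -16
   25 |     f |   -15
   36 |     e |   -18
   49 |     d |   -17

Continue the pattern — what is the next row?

Column u — perfect squares: 2², 3², 4², …: 4, 9, 16, 25, 36, 49 → 64.
Column v goes i, h, g, f, e, d → c (letters move back 1 place in the alphabet).
Column w: alternating steps +1, −3, +1, −3, …; -14, -13, -16, -15, -18, -17 → -20.
Putting it together: 64  c  -20.

64  c  -20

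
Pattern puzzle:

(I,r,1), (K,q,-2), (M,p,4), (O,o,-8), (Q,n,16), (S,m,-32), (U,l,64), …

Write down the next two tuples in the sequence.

(W,k,-128), (Y,j,256)

First letter goes I, K, M, O, Q, S, U → W → Y (letters move forward 2 places in the alphabet).
Second letter: letters move back 1 place in the alphabet; r, q, p, o, n, m, l → k → j.
Third value — ×(-2) each step: 1, -2, 4, -8, 16, -32, 64 → -128 → 256.
Putting the parts together: (W,k,-128) and then (Y,j,256).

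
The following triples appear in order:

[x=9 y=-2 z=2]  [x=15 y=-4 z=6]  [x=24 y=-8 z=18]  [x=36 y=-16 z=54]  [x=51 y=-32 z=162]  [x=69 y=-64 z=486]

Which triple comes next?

X: differences are 6, 9, 12, … (increasing by 3 each time), so 9, 15, 24, 36, 51, 69 → 90.
Y goes -2, -4, -8, -16, -32, -64 → -128 (×2 each step).
Z: ×3 each step, so 2, 6, 18, 54, 162, 486 → 1458.
So the next triple is [x=90 y=-128 z=1458].

[x=90 y=-128 z=1458]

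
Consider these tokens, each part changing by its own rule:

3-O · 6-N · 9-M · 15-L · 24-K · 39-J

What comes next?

63-I

First component: each term is the sum of the two before it; 3, 6, 9, 15, 24, 39 → 63.
Letter: letters move back 1 place in the alphabet, so O, N, M, L, K, J → I.
So the next token is 63-I.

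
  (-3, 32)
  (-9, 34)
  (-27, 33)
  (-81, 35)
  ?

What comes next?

(-243, 34)

First component: ×3 each step, so -3, -9, -27, -81 → -243.
Second component: alternating steps +2, −1, +2, −1, …, so 32, 34, 33, 35 → 34.
So the next term is (-243, 34).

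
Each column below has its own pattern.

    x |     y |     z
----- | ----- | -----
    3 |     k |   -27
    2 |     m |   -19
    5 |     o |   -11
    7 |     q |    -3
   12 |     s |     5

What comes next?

19  u  13

Column x: 3, 2, 5, 7, 12 → 19 (each term is the sum of the two before it).
Column y: k, m, o, q, s → u (letters move forward 2 places in the alphabet).
Column z: +8 each step; -27, -19, -11, -3, 5 → 13.
Combining the parts gives 19  u  13.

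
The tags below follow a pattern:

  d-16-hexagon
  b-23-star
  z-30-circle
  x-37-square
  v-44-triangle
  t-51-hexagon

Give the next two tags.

r-58-star, p-65-circle

For the letter, letters move back 2 places in the alphabet, wrapping A→Z: d, b, z, x, v, t → r → p.
Second component: +7 each step, so 16, 23, 30, 37, 44, 51 → 58 → 65.
For the shape, repeats hexagon → star → circle → square → triangle: hexagon, star, circle, square, triangle, hexagon → star → circle.
Putting the parts together: r-58-star and then p-65-circle.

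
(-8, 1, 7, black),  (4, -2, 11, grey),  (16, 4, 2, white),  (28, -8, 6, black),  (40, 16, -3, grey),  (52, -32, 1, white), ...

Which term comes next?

(64, 64, -8, black)

First component — +12 each step: -8, 4, 16, 28, 40, 52 → 64.
Second component goes 1, -2, 4, -8, 16, -32 → 64 (×(-2) each step).
Third component: alternating steps +4, −9, +4, −9, …; 7, 11, 2, 6, -3, 1 → -8.
Shade: repeats black → grey → white, so black, grey, white, black, grey, white → black.
Combining the parts gives (64, 64, -8, black).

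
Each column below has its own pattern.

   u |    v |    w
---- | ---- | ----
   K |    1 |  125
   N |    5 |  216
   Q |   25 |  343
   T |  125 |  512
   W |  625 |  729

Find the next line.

Column u: K, N, Q, T, W → Z (letters move forward 3 places in the alphabet).
Column v — ×5 each step: 1, 5, 25, 125, 625 → 3125.
For the column w, perfect cubes: 5³, 6³, 7³, …: 125, 216, 343, 512, 729 → 1000.
Putting it together: Z  3125  1000.

Z  3125  1000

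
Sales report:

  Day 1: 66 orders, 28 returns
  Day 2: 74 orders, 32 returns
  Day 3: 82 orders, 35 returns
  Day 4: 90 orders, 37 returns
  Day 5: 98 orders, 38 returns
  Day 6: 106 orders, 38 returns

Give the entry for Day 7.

For the orders, +8 each step: 66, 74, 82, 90, 98, 106 → 114.
For the returns, differences are 4, 3, 2, … (decreasing by 1 each time): 28, 32, 35, 37, 38, 38 → 37.
Putting it together: 114 orders, 37 returns.

114 orders, 37 returns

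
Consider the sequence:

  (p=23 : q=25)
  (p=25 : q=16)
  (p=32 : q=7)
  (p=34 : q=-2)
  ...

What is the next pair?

(p=41 : q=-11)

P: alternating steps +2, +7, +2, +7, …, so 23, 25, 32, 34 → 41.
For the q, −9 each step: 25, 16, 7, -2 → -11.
Combining the parts gives (p=41 : q=-11).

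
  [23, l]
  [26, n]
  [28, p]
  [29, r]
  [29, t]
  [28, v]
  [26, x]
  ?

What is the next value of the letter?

Letter: letters move forward 2 places in the alphabet; l, n, p, r, t, v, x → z.

z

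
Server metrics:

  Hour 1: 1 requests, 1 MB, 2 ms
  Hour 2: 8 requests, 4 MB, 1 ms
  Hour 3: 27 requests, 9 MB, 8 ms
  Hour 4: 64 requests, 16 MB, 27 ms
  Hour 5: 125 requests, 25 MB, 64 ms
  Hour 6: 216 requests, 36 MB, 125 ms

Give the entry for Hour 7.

343 requests, 49 MB, 216 ms

Requests goes 1, 8, 27, 64, 125, 216 → 343 (perfect cubes: 1³, 2³, 3³, …).
MB goes 1, 4, 9, 16, 25, 36 → 49 (perfect squares: 1², 2², 3², …).
Ms goes 2, 1, 8, 27, 64, 125 → 216 (always the previous value of the requests).
Putting it together: 343 requests, 49 MB, 216 ms.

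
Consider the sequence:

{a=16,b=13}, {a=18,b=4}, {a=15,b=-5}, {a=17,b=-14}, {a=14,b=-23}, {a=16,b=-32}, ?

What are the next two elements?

{a=13,b=-41}, {a=15,b=-50}

A: 16, 18, 15, 17, 14, 16 → 13 → 15 (alternating steps +2, −3, +2, −3, …).
B goes 13, 4, -5, -14, -23, -32 → -41 → -50 (−9 each step).
So the next two elements are {a=13,b=-41} and {a=15,b=-50}.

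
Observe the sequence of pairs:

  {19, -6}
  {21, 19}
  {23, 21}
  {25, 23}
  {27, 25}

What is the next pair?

First slot: +2 each step, so 19, 21, 23, 25, 27 → 29.
Second slot: -6, 19, 21, 23, 25 → 27 (always the previous value of the first slot).
Combining the parts gives {29, 27}.

{29, 27}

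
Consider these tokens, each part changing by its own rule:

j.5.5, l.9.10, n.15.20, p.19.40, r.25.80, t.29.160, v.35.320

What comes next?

Letter: letters move forward 2 places in the alphabet, so j, l, n, p, r, t, v → x.
Second component goes 5, 9, 15, 19, 25, 29, 35 → 39 (alternating steps +4, +6, +4, +6, …).
Third component — ×2 each step: 5, 10, 20, 40, 80, 160, 320 → 640.
Combining the parts gives x.39.640.

x.39.640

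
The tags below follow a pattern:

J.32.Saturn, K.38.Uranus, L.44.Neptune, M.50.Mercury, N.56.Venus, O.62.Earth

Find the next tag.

Letter: letters move forward 1 place in the alphabet; J, K, L, M, N, O → P.
For the second component, +6 each step: 32, 38, 44, 50, 56, 62 → 68.
Planet: Saturn, Uranus, Neptune, Mercury, Venus, Earth → Mars (runs through the planets Mercury→Neptune).
So the next tag is P.68.Mars.

P.68.Mars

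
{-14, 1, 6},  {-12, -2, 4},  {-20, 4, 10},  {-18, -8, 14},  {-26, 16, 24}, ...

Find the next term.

{-24, -32, 38}

First slot: -14, -12, -20, -18, -26 → -24 (alternating steps +2, −8, +2, −8, …).
For the second slot, ×(-2) each step: 1, -2, 4, -8, 16 → -32.
Third slot: 6, 4, 10, 14, 24 → 38 (each term is the sum of the two before it).
So the next term is {-24, -32, 38}.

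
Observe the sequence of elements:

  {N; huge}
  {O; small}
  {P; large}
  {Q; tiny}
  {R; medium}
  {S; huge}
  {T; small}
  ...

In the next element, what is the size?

large

Letter: N, O, P, Q, R, S, T → U (letters move forward 1 place in the alphabet).
For the size, repeats huge → small → large → tiny → medium: huge, small, large, tiny, medium, huge, small → large.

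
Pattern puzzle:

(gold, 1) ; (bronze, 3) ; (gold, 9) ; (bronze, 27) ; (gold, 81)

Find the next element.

Rank goes gold, bronze, gold, bronze, gold → bronze (alternates gold ↔ bronze).
Second entry: ×3 each step, so 1, 3, 9, 27, 81 → 243.
So the next element is (bronze, 243).

(bronze, 243)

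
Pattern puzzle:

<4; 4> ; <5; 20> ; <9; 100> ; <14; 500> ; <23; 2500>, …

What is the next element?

<37; 12500>

First coordinate: each term is the sum of the two before it, so 4, 5, 9, 14, 23 → 37.
Second coordinate: ×5 each step, so 4, 20, 100, 500, 2500 → 12500.
Putting it together: <37; 12500>.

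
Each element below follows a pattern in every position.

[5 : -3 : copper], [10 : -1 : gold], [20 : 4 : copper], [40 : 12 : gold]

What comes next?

[80 : 23 : copper]

First coordinate — ×2 each step: 5, 10, 20, 40 → 80.
Second coordinate — differences are 2, 5, 8, … (increasing by 3 each time): -3, -1, 4, 12 → 23.
Metal: copper, gold, copper, gold → copper (alternates copper ↔ gold).
Putting it together: [80 : 23 : copper].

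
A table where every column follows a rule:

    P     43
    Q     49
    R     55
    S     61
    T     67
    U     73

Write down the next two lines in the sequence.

V  79; W  85

Letter goes P, Q, R, S, T, U → V → W (letters move forward 1 place in the alphabet).
Second component: +6 each step, so 43, 49, 55, 61, 67, 73 → 79 → 85.
Putting the parts together: V  79 and then W  85.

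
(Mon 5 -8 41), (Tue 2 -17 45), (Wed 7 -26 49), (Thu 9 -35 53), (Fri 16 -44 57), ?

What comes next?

(Sat 25 -53 61)

Day goes Mon, Tue, Wed, Thu, Fri → Sat (runs through the weekdays Mon→Sun).
Second entry: each term is the sum of the two before it; 5, 2, 7, 9, 16 → 25.
Third entry: -8, -17, -26, -35, -44 → -53 (−9 each step).
Fourth entry: +4 each step, so 41, 45, 49, 53, 57 → 61.
Putting it together: (Sat 25 -53 61).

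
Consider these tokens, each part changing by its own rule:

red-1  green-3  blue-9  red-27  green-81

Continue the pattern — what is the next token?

blue-243

Colour — repeats red → green → blue: red, green, blue, red, green → blue.
Second component: ×3 each step; 1, 3, 9, 27, 81 → 243.
Putting it together: blue-243.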